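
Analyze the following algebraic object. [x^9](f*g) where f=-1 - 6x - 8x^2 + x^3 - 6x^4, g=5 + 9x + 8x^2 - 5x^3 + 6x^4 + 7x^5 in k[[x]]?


[x^9] = sum a_i*b_j, i+j=9
  -6*7=-42
Sum=-42


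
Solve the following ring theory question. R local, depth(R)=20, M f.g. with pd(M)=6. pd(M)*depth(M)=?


pd+depth=20
depth=20-6=14
pd*depth=6*14=84


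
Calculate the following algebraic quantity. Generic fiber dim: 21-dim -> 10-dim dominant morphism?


dim(fiber)=dim(X)-dim(Y)=21-10=11


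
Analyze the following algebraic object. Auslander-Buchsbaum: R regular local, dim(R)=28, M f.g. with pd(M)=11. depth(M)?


pd+depth=depth(R)=28
depth=28-11=17


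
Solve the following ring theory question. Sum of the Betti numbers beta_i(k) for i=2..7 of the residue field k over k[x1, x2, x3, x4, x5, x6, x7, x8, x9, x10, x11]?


Koszul resolution: beta_i(k)=C(n,i), n=11
C(11,2)=55, C(11,3)=165, C(11,4)=330, C(11,5)=462, C(11,6)=462, C(11,7)=330
Sum=1804


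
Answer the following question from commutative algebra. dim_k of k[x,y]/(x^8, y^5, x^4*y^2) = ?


k[x,y]/I, I = (x^8, y^5, x^4*y^2)
Rect: 8x5=40. Corner: (8-4)x(5-2)=12.
dim = 40-12 = 28


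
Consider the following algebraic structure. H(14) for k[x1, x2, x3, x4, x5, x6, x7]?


C(d+n-1,n-1)=C(20,6)=38760


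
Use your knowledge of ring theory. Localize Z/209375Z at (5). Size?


5-primary part: 209375=5^5*67
Size=5^5=3125


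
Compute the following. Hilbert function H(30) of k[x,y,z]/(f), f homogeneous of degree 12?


C(32,2)-C(20,2)=496-190=306


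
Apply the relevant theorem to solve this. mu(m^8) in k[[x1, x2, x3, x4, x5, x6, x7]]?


C(n+d-1,d)=C(14,8)=3003


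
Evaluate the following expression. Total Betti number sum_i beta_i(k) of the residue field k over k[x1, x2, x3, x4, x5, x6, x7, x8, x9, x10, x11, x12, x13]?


Koszul resolution: beta_i(k)=C(n,i), n=13
sum_i C(13,i) = 2^13 = 8192


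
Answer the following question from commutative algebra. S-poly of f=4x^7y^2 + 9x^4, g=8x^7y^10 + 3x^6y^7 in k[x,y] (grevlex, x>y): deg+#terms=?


LT(f)=4x^7y^2, LT(g)=8x^7y^10
lcm(LM)=x^7y^10
S(f,g) (scaled by 32 to clear denominators) = 8y^8*f - 4*g = -12x^6y^7 + 72x^4y^8
2 terms, deg 13.
13+2=15


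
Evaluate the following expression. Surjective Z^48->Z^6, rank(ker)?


rank(ker) = 48-6 = 42


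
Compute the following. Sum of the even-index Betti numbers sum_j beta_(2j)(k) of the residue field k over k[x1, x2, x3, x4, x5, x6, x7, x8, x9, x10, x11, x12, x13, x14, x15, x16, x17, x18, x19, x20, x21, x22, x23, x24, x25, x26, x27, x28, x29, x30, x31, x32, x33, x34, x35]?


Koszul resolution: beta_i(k)=C(n,i), n=35
sum_even C(35,i) = 2^(n-1) = 2^34 = 17179869184


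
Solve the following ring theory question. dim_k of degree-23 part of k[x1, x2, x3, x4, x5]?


C(d+n-1,n-1)=C(27,4)=17550


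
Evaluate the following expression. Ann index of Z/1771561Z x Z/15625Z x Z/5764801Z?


Exponent = lcm of the cyclic orders; pairwise coprime => product.
11^6*5^6*7^8=1771561*15625*5764801=159573384755640625


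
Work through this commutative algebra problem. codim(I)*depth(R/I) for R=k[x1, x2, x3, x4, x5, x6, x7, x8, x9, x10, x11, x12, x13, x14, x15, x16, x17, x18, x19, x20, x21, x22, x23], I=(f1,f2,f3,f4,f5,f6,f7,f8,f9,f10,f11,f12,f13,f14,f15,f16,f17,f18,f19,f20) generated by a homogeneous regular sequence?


codim=20, depth=dim(R/I)=23-20=3
Product=20*3=60


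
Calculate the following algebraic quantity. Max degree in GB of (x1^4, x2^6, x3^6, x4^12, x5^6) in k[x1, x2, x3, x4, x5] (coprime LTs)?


Pure powers, coprime LTs => already GB.
Degrees: 4, 6, 6, 12, 6
Max=12


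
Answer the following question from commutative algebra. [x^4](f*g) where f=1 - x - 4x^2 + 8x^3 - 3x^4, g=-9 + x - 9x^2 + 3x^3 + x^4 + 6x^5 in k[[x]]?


[x^4] = sum a_i*b_j, i+j=4
  1*1=1
  -1*3=-3
  -4*-9=36
  8*1=8
  -3*-9=27
Sum=69


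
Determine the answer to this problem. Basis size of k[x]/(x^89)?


Basis: 1,x,...,x^88
dim=89


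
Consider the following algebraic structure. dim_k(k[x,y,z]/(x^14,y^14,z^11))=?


Basis: x^iy^jz^k, i<14,j<14,k<11
14*14*11=2156


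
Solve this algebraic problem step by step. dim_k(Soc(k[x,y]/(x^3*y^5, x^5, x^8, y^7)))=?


Socle = ann(m) = span of standard monomials u with x*u, y*u in I (staircase corners).
Redundant generators: x^8
Minimal generators: x^5, x^3*y^5, y^7
Corners: x^2y^6, x^4y^4
Socle dim=2


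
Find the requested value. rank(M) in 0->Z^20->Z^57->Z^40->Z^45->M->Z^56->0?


Alt sum=0:
(-1)^0*20 + (-1)^1*57 + (-1)^2*40 + (-1)^3*45 + (-1)^4*? + (-1)^5*56=0
rank(M)=98


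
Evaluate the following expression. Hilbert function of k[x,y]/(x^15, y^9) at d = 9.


k[x,y], I = (x^15, y^9), d = 9
Need i < 15 and d-i < 9.
Range: 1 <= i <= 9.
H(9) = 9


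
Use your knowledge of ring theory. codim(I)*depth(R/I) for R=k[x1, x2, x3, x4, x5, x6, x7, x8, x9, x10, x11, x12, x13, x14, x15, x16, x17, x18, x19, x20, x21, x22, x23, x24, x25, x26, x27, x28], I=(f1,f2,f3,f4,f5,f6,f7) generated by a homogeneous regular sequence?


codim=7, depth=dim(R/I)=28-7=21
Product=7*21=147


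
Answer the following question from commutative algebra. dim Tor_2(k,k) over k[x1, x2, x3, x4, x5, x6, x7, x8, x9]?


Koszul: C(n,i)=C(9,2)=36


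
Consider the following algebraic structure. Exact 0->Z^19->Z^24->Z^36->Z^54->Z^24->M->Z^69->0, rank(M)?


Alt sum=0:
(-1)^0*19 + (-1)^1*24 + (-1)^2*36 + (-1)^3*54 + (-1)^4*24 + (-1)^5*? + (-1)^6*69=0
rank(M)=70


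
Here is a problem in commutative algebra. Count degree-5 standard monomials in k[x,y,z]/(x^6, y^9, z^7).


Need i<6, j<9, k<7 with i+j+k=5.
For each i, j ranges over max(0,5-i-6)..min(8,5-i):
  i=0: j in [0,5] -> 6
  i=1: j in [0,4] -> 5
  i=2: j in [0,3] -> 4
  i=3: j in [0,2] -> 3
  i=4: j in [0,1] -> 2
  i=5: j in [0,0] -> 1
H(5) = 6+5+4+3+2+1 = 21


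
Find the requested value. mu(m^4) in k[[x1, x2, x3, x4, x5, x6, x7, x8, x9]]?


C(n+d-1,d)=C(12,4)=495


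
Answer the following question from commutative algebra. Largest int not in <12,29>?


gcd(12,29)=1 => F=ab-a-b=12*29-12-29=348-41=307


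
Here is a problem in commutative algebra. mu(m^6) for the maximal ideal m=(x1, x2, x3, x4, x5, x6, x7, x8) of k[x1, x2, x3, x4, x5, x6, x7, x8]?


Graded Nakayama: mu(m^d) = dim_k (m^d/m^(d+1)) = #degree-6 monomials in 8 vars
C(n+d-1,d)=C(13,6)=1716


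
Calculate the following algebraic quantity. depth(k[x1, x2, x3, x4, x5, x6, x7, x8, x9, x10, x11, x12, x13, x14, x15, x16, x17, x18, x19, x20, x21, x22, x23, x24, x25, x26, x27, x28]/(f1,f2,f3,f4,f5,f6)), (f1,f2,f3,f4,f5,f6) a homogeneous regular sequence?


depth(R)=28
depth(R/I)=28-6=22


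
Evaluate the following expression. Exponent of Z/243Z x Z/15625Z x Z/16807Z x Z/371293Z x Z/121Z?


Exponent = lcm of the cyclic orders; pairwise coprime => product.
3^5*5^6*7^5*13^5*11^2=243*15625*16807*371293*121=2866940181621140625


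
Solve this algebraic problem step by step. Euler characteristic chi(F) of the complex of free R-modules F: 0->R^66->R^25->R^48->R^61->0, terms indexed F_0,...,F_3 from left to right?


chi = sum (-1)^i * rank:
(-1)^0*66=66
(-1)^1*25=-25
(-1)^2*48=48
(-1)^3*61=-61
chi=28


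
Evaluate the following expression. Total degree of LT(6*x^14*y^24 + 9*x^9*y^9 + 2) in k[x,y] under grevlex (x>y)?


LT: 6*x^14*y^24
deg_x=14, deg_y=24
Total=14+24=38


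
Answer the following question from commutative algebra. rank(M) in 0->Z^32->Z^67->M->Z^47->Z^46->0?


Alt sum=0:
(-1)^0*32 + (-1)^1*67 + (-1)^2*? + (-1)^3*47 + (-1)^4*46=0
rank(M)=36


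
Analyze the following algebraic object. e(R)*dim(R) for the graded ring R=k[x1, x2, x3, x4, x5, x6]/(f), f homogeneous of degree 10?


e(R)=deg(f)=10, dim(R)=6-1=5
e*dim=10*5=50


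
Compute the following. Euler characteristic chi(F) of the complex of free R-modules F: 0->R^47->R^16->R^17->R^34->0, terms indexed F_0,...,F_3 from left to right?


chi = sum (-1)^i * rank:
(-1)^0*47=47
(-1)^1*16=-16
(-1)^2*17=17
(-1)^3*34=-34
chi=14


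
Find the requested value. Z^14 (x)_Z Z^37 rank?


rank(M(x)N) = rank(M)*rank(N)
14*37 = 518


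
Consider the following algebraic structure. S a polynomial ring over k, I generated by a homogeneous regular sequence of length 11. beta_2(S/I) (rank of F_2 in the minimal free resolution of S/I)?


Regular sequence => Koszul complex is the minimal free resolution.
Syz_1 minimally generated by Koszul relations f_i*e_j - f_j*e_i (i<j): mu(Syz_1) = beta_2 = C(m,2) = m(m-1)/2
m=11
11*10/2 = 55


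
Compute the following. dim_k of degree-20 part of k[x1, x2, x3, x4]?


C(d+n-1,n-1)=C(23,3)=1771


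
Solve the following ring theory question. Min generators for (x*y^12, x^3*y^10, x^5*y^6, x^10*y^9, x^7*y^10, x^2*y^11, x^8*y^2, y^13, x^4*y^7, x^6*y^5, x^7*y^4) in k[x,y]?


Remove redundant (divisible by others).
x^7*y^10 redundant.
x^10*y^9 redundant.
Min: x^8*y^2, x^7*y^4, x^6*y^5, x^5*y^6, x^4*y^7, x^3*y^10, x^2*y^11, x*y^12, y^13
Count=9


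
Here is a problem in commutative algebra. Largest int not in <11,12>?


gcd(11,12)=1 => F=ab-a-b=11*12-11-12=132-23=109


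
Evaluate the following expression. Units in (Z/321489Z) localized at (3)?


Local ring = Z/6561Z.
phi(6561) = 3^7*(3-1) = 4374


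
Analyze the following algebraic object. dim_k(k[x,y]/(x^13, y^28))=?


Basis: x^i*y^j, i<13, j<28
13*28=364


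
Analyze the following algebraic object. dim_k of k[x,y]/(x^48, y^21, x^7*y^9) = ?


k[x,y]/I, I = (x^48, y^21, x^7*y^9)
Rect: 48x21=1008. Corner: (48-7)x(21-9)=492.
dim = 1008-492 = 516


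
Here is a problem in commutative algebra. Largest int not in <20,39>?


gcd(20,39)=1 => F=ab-a-b=20*39-20-39=780-59=721


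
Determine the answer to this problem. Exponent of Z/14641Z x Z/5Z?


Exponent = lcm of the cyclic orders; pairwise coprime => product.
11^4*5^1=14641*5=73205


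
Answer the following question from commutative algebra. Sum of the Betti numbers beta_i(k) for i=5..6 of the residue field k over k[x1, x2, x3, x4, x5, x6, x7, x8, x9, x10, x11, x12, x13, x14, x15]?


Koszul resolution: beta_i(k)=C(n,i), n=15
C(15,5)=3003, C(15,6)=5005
Sum=8008


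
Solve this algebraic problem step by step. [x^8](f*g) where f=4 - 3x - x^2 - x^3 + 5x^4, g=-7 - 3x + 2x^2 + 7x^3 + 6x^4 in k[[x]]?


[x^8] = sum a_i*b_j, i+j=8
  5*6=30
Sum=30


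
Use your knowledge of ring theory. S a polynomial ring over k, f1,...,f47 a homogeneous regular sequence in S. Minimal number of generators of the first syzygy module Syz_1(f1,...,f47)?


Regular sequence => Koszul complex is the minimal free resolution.
Syz_1 minimally generated by Koszul relations f_i*e_j - f_j*e_i (i<j): mu(Syz_1) = beta_2 = C(m,2) = m(m-1)/2
m=47
47*46/2 = 1081


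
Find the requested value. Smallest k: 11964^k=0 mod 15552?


11964^k mod 15552:
k=1: 11964
k=2: 12240
k=3: 1728
k=4: 5184
k=5: 0
First zero at k = 5


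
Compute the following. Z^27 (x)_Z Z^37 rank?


rank(M(x)N) = rank(M)*rank(N)
27*37 = 999


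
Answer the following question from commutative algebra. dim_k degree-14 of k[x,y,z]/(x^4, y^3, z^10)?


Need i<4, j<3, k<10 with i+j+k=14.
For each i, j ranges over max(0,14-i-9)..min(2,14-i):
  i=0: j in [5,2] -> 0
  i=1: j in [4,2] -> 0
  i=2: j in [3,2] -> 0
  i=3: j in [2,2] -> 1
H(14) = 0+0+0+1 = 1


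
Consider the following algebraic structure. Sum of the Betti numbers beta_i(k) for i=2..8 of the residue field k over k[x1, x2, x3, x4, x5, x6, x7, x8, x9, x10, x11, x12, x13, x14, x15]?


Koszul resolution: beta_i(k)=C(n,i), n=15
C(15,2)=105, C(15,3)=455, C(15,4)=1365, C(15,5)=3003, C(15,6)=5005, C(15,7)=6435, C(15,8)=6435
Sum=22803


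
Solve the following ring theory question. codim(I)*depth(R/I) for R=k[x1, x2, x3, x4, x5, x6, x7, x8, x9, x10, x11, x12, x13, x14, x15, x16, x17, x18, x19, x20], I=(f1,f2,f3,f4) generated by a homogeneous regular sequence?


codim=4, depth=dim(R/I)=20-4=16
Product=4*16=64


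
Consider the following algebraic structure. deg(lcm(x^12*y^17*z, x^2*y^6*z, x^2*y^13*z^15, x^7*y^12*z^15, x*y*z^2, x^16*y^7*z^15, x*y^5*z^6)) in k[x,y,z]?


lcm = componentwise max:
x: max(12,2,2,7,1,16,1)=16
y: max(17,6,13,12,1,7,5)=17
z: max(1,1,15,15,2,15,6)=15
Total=16+17+15=48


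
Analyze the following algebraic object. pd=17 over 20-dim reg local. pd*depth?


pd+depth=20
depth=20-17=3
pd*depth=17*3=51


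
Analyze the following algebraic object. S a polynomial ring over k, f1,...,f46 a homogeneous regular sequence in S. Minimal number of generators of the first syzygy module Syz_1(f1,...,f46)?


Regular sequence => Koszul complex is the minimal free resolution.
Syz_1 minimally generated by Koszul relations f_i*e_j - f_j*e_i (i<j): mu(Syz_1) = beta_2 = C(m,2) = m(m-1)/2
m=46
46*45/2 = 1035


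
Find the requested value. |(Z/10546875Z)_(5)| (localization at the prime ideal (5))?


5-primary part: 10546875=5^8*27
Size=5^8=390625


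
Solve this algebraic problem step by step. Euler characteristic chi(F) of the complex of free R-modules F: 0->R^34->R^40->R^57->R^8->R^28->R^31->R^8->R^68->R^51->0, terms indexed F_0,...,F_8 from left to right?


chi = sum (-1)^i * rank:
(-1)^0*34=34
(-1)^1*40=-40
(-1)^2*57=57
(-1)^3*8=-8
(-1)^4*28=28
(-1)^5*31=-31
(-1)^6*8=8
(-1)^7*68=-68
(-1)^8*51=51
chi=31


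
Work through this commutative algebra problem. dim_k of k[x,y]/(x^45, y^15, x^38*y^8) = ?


k[x,y]/I, I = (x^45, y^15, x^38*y^8)
Rect: 45x15=675. Corner: (45-38)x(15-8)=49.
dim = 675-49 = 626


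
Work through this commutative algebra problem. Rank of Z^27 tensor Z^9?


rank(M(x)N) = rank(M)*rank(N)
27*9 = 243


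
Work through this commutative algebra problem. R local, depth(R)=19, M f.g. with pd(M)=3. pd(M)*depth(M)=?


pd+depth=19
depth=19-3=16
pd*depth=3*16=48


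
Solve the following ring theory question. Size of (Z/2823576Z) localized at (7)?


7-primary part: 2823576=7^6*24
Size=7^6=117649


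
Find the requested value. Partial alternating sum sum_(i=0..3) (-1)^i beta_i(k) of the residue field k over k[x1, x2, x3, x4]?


Koszul resolution: beta_i(k)=C(n,i), n=4
sum_(i=0..p) (-1)^i C(n,i) = (-1)^p C(n-1,p)
(-1)^3*C(3,3) = (-1)^3*1 = -1


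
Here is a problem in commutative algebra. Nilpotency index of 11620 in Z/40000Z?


11620^k mod 40000:
k=1: 11620
k=2: 24400
k=3: 8000
k=4: 0
First zero at k = 4


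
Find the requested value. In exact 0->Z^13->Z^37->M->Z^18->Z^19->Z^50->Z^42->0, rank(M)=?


Alt sum=0:
(-1)^0*13 + (-1)^1*37 + (-1)^2*? + (-1)^3*18 + (-1)^4*19 + (-1)^5*50 + (-1)^6*42=0
rank(M)=31


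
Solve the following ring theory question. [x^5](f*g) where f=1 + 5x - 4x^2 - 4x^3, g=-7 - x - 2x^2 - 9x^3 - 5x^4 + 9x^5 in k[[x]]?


[x^5] = sum a_i*b_j, i+j=5
  1*9=9
  5*-5=-25
  -4*-9=36
  -4*-2=8
Sum=28


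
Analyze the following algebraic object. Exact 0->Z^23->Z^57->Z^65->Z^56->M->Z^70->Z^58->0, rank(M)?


Alt sum=0:
(-1)^0*23 + (-1)^1*57 + (-1)^2*65 + (-1)^3*56 + (-1)^4*? + (-1)^5*70 + (-1)^6*58=0
rank(M)=37


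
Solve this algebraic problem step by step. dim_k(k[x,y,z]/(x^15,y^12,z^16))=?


Basis: x^iy^jz^k, i<15,j<12,k<16
15*12*16=2880


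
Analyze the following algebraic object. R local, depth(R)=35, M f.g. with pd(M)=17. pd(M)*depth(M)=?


pd+depth=35
depth=35-17=18
pd*depth=17*18=306


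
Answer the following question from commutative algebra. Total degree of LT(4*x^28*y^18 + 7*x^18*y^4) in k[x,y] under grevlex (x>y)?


LT: 4*x^28*y^18
deg_x=28, deg_y=18
Total=28+18=46


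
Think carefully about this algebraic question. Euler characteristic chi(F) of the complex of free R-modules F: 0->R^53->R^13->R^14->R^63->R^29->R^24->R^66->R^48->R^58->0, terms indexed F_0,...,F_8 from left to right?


chi = sum (-1)^i * rank:
(-1)^0*53=53
(-1)^1*13=-13
(-1)^2*14=14
(-1)^3*63=-63
(-1)^4*29=29
(-1)^5*24=-24
(-1)^6*66=66
(-1)^7*48=-48
(-1)^8*58=58
chi=72


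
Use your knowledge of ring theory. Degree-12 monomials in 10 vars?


C(d+n-1,n-1)=C(21,9)=293930


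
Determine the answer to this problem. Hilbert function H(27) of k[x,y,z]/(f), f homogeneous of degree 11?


C(29,2)-C(18,2)=406-153=253


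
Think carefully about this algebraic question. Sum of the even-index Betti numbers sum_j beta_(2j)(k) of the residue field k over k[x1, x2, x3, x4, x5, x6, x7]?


Koszul resolution: beta_i(k)=C(n,i), n=7
sum_even C(7,i) = 2^(n-1) = 2^6 = 64


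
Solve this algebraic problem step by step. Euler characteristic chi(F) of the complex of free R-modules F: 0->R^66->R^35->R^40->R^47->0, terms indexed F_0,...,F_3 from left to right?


chi = sum (-1)^i * rank:
(-1)^0*66=66
(-1)^1*35=-35
(-1)^2*40=40
(-1)^3*47=-47
chi=24


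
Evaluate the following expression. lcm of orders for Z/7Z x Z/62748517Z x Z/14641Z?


Exponent = lcm of the cyclic orders; pairwise coprime => product.
7^1*13^7*11^4=7*62748517*14641=6430907261779


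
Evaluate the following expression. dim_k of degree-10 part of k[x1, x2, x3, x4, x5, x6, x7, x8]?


C(d+n-1,n-1)=C(17,7)=19448


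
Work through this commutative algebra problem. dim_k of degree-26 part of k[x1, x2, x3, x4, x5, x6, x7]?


C(d+n-1,n-1)=C(32,6)=906192


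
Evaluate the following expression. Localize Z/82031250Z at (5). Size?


5-primary part: 82031250=5^9*42
Size=5^9=1953125


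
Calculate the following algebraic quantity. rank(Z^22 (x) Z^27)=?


rank(M(x)N) = rank(M)*rank(N)
22*27 = 594


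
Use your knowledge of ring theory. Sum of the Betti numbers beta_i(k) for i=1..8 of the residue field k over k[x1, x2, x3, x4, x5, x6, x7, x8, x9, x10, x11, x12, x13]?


Koszul resolution: beta_i(k)=C(n,i), n=13
C(13,1)=13, C(13,2)=78, C(13,3)=286, C(13,4)=715, C(13,5)=1287, C(13,6)=1716, C(13,7)=1716, C(13,8)=1287
Sum=7098


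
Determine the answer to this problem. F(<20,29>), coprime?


gcd(20,29)=1 => F=ab-a-b=20*29-20-29=580-49=531


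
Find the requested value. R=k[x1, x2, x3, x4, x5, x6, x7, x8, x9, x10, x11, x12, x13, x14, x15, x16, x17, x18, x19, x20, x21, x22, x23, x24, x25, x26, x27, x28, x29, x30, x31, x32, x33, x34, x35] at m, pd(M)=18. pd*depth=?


pd+depth=35
depth=35-18=17
pd*depth=18*17=306


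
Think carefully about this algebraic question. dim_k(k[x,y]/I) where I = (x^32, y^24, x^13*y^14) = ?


k[x,y]/I, I = (x^32, y^24, x^13*y^14)
Rect: 32x24=768. Corner: (32-13)x(24-14)=190.
dim = 768-190 = 578


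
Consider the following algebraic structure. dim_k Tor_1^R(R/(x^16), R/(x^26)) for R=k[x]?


Tor_1(R/I,R/J)=(I cap J)/IJ=(x^26)/(x^42)
dim=42-26=min(16,26)=16


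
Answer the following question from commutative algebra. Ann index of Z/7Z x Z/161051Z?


Exponent = lcm of the cyclic orders; pairwise coprime => product.
7^1*11^5=7*161051=1127357


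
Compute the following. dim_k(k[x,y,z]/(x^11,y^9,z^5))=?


Basis: x^iy^jz^k, i<11,j<9,k<5
11*9*5=495


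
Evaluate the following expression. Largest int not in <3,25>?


gcd(3,25)=1 => F=ab-a-b=3*25-3-25=75-28=47


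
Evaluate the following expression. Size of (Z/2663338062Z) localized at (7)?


7-primary part: 2663338062=7^9*66
Size=7^9=40353607


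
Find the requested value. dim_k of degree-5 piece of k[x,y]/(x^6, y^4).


k[x,y], I = (x^6, y^4), d = 5
Need i < 6 and d-i < 4.
Range: 2 <= i <= 5.
H(5) = 4


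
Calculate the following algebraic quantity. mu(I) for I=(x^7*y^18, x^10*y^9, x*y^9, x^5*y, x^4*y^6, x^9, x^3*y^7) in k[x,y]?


Remove redundant (divisible by others).
x^10*y^9 redundant.
x^7*y^18 redundant.
Min: x^9, x^5*y, x^4*y^6, x^3*y^7, x*y^9
Count=5


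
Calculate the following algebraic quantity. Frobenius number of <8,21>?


gcd(8,21)=1 => F=ab-a-b=8*21-8-21=168-29=139


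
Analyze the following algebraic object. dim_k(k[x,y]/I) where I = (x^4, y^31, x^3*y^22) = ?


k[x,y]/I, I = (x^4, y^31, x^3*y^22)
Rect: 4x31=124. Corner: (4-3)x(31-22)=9.
dim = 124-9 = 115


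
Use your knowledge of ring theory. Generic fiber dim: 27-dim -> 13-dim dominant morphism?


dim(fiber)=dim(X)-dim(Y)=27-13=14


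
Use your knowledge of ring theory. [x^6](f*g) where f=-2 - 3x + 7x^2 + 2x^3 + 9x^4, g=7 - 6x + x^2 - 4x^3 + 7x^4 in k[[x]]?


[x^6] = sum a_i*b_j, i+j=6
  7*7=49
  2*-4=-8
  9*1=9
Sum=50


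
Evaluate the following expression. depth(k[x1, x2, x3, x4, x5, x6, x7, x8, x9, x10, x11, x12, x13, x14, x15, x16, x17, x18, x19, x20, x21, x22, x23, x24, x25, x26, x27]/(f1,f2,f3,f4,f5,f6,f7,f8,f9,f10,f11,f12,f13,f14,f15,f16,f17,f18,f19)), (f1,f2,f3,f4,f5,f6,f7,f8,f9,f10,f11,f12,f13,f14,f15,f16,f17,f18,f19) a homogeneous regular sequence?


depth(R)=27
depth(R/I)=27-19=8


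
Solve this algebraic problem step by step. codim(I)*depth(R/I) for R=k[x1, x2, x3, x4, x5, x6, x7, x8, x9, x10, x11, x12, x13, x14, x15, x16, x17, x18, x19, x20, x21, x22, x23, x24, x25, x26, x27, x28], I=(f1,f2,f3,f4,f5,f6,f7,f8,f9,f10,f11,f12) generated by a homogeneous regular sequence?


codim=12, depth=dim(R/I)=28-12=16
Product=12*16=192


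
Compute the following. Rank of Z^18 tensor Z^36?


rank(M(x)N) = rank(M)*rank(N)
18*36 = 648


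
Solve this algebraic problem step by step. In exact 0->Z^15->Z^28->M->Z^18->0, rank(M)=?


Alt sum=0:
(-1)^0*15 + (-1)^1*28 + (-1)^2*? + (-1)^3*18=0
rank(M)=31


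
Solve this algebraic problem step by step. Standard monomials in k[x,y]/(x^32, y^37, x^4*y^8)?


k[x,y]/I, I = (x^32, y^37, x^4*y^8)
Rect: 32x37=1184. Corner: (32-4)x(37-8)=812.
dim = 1184-812 = 372


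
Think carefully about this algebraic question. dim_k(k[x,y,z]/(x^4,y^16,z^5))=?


Basis: x^iy^jz^k, i<4,j<16,k<5
4*16*5=320


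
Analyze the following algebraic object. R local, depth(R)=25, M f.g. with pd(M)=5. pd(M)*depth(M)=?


pd+depth=25
depth=25-5=20
pd*depth=5*20=100


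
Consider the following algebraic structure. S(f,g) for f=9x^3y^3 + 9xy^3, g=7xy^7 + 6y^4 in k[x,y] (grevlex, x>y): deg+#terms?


LT(f)=9x^3y^3, LT(g)=7xy^7
lcm(LM)=x^3y^7
S(f,g) (scaled by 63 to clear denominators) = 7y^4*f - 9x^2*g = 63xy^7 - 54x^2y^4
2 terms, deg 8.
8+2=10


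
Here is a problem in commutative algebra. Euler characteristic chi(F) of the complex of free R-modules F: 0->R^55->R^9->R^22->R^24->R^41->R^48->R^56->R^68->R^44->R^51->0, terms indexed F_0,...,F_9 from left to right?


chi = sum (-1)^i * rank:
(-1)^0*55=55
(-1)^1*9=-9
(-1)^2*22=22
(-1)^3*24=-24
(-1)^4*41=41
(-1)^5*48=-48
(-1)^6*56=56
(-1)^7*68=-68
(-1)^8*44=44
(-1)^9*51=-51
chi=18


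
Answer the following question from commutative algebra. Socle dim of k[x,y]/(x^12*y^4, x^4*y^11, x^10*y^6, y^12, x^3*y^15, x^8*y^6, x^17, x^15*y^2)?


Socle = ann(m) = span of standard monomials u with x*u, y*u in I (staircase corners).
Redundant generators: x^10*y^6, x^3*y^15
Minimal generators: x^17, x^15*y^2, x^12*y^4, x^8*y^6, x^4*y^11, y^12
Corners: x^3y^11, x^7y^10, x^11y^5, x^14y^3, x^16y
Socle dim=5


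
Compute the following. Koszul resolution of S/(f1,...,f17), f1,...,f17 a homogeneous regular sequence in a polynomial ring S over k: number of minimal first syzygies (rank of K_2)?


Regular sequence => Koszul complex is the minimal free resolution.
Syz_1 minimally generated by Koszul relations f_i*e_j - f_j*e_i (i<j): mu(Syz_1) = beta_2 = C(m,2) = m(m-1)/2
m=17
17*16/2 = 136


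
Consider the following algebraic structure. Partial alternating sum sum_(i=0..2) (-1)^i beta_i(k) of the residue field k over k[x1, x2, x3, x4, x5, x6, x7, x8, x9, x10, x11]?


Koszul resolution: beta_i(k)=C(n,i), n=11
sum_(i=0..p) (-1)^i C(n,i) = (-1)^p C(n-1,p)
(-1)^2*C(10,2) = (-1)^2*45 = 45


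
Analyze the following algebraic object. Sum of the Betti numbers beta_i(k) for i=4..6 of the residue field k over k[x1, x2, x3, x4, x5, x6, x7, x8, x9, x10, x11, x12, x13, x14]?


Koszul resolution: beta_i(k)=C(n,i), n=14
C(14,4)=1001, C(14,5)=2002, C(14,6)=3003
Sum=6006


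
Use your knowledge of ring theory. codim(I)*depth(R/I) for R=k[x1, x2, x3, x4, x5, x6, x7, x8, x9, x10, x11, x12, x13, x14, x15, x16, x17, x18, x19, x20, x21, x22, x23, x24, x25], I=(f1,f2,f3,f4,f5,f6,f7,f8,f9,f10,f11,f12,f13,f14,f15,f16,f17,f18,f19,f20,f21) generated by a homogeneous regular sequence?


codim=21, depth=dim(R/I)=25-21=4
Product=21*4=84


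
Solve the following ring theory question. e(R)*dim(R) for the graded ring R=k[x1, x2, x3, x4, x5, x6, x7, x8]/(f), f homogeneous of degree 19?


e(R)=deg(f)=19, dim(R)=8-1=7
e*dim=19*7=133


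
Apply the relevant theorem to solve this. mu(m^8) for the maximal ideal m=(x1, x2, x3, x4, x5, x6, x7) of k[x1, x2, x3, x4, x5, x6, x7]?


Graded Nakayama: mu(m^d) = dim_k (m^d/m^(d+1)) = #degree-8 monomials in 7 vars
C(n+d-1,d)=C(14,8)=3003


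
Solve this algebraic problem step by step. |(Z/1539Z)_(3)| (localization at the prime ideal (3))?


3-primary part: 1539=3^4*19
Size=3^4=81


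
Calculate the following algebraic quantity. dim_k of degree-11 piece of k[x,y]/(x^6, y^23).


k[x,y], I = (x^6, y^23), d = 11
Need i < 6 and d-i < 23.
Range: 0 <= i <= 5.
H(11) = 6


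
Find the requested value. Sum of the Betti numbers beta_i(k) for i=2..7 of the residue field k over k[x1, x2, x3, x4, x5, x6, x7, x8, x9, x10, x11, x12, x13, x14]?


Koszul resolution: beta_i(k)=C(n,i), n=14
C(14,2)=91, C(14,3)=364, C(14,4)=1001, C(14,5)=2002, C(14,6)=3003, C(14,7)=3432
Sum=9893


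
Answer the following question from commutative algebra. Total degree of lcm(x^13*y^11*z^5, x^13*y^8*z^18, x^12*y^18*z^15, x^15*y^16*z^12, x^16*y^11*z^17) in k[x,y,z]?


lcm = componentwise max:
x: max(13,13,12,15,16)=16
y: max(11,8,18,16,11)=18
z: max(5,18,15,12,17)=18
Total=16+18+18=52


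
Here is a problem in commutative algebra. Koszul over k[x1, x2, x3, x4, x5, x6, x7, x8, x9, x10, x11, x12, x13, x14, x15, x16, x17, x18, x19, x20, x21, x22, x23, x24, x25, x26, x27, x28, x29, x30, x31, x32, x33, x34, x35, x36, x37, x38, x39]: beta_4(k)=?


C(n,i)=C(39,4)=82251


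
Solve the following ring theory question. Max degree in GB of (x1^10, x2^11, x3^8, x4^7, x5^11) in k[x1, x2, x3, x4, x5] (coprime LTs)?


Pure powers, coprime LTs => already GB.
Degrees: 10, 11, 8, 7, 11
Max=11


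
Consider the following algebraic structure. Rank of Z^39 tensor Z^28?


rank(M(x)N) = rank(M)*rank(N)
39*28 = 1092


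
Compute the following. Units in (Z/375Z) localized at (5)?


Local ring = Z/125Z.
phi(125) = 5^2*(5-1) = 100


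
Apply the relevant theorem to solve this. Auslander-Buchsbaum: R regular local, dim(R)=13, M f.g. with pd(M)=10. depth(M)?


pd+depth=depth(R)=13
depth=13-10=3


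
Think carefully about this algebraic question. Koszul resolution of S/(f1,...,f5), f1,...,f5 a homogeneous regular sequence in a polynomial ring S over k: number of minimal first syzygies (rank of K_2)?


Regular sequence => Koszul complex is the minimal free resolution.
Syz_1 minimally generated by Koszul relations f_i*e_j - f_j*e_i (i<j): mu(Syz_1) = beta_2 = C(m,2) = m(m-1)/2
m=5
5*4/2 = 10


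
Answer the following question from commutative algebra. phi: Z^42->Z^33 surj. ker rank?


rank(ker) = 42-33 = 9


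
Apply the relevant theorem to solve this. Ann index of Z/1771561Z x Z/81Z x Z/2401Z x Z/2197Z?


Exponent = lcm of the cyclic orders; pairwise coprime => product.
11^6*3^4*7^4*13^3=1771561*81*2401*2197=756943295785677


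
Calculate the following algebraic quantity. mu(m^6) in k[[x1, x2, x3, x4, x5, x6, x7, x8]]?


C(n+d-1,d)=C(13,6)=1716


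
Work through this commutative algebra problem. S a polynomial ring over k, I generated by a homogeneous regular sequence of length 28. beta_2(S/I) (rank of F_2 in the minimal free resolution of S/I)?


Regular sequence => Koszul complex is the minimal free resolution.
Syz_1 minimally generated by Koszul relations f_i*e_j - f_j*e_i (i<j): mu(Syz_1) = beta_2 = C(m,2) = m(m-1)/2
m=28
28*27/2 = 378


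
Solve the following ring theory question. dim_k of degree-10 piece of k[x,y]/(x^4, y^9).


k[x,y], I = (x^4, y^9), d = 10
Need i < 4 and d-i < 9.
Range: 2 <= i <= 3.
H(10) = 2


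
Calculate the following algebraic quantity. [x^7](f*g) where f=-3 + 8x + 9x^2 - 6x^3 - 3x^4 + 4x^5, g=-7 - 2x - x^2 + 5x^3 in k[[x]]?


[x^7] = sum a_i*b_j, i+j=7
  -3*5=-15
  4*-1=-4
Sum=-19


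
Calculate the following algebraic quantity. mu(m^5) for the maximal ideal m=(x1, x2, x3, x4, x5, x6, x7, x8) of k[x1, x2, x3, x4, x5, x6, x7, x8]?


Graded Nakayama: mu(m^d) = dim_k (m^d/m^(d+1)) = #degree-5 monomials in 8 vars
C(n+d-1,d)=C(12,5)=792


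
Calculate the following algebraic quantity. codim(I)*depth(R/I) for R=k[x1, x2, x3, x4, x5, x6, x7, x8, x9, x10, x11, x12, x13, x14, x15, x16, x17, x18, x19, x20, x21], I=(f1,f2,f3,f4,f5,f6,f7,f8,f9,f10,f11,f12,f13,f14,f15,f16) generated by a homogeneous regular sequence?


codim=16, depth=dim(R/I)=21-16=5
Product=16*5=80


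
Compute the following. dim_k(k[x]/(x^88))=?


Basis: 1,x,...,x^87
dim=88


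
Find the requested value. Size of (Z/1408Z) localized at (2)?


2-primary part: 1408=2^7*11
Size=2^7=128


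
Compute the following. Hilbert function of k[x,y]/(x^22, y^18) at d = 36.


k[x,y], I = (x^22, y^18), d = 36
Need i < 22 and d-i < 18.
Range: 19 <= i <= 21.
H(36) = 3


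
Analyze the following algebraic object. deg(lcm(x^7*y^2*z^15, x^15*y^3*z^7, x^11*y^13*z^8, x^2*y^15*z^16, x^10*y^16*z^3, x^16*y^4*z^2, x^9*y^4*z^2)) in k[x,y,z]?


lcm = componentwise max:
x: max(7,15,11,2,10,16,9)=16
y: max(2,3,13,15,16,4,4)=16
z: max(15,7,8,16,3,2,2)=16
Total=16+16+16=48


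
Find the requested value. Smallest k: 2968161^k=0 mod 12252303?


2968161^k mod 12252303:
k=1: 2968161
k=2: 10258983
k=3: 7658847
k=4: 777924
k=5: 8168202
k=6: 0
First zero at k = 6


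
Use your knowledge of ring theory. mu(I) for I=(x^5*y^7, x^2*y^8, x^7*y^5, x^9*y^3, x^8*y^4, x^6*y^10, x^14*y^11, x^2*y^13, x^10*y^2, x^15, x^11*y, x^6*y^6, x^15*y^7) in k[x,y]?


Remove redundant (divisible by others).
x^15*y^7 redundant.
x^6*y^10 redundant.
x^2*y^13 redundant.
x^14*y^11 redundant.
Min: x^15, x^11*y, x^10*y^2, x^9*y^3, x^8*y^4, x^7*y^5, x^6*y^6, x^5*y^7, x^2*y^8
Count=9


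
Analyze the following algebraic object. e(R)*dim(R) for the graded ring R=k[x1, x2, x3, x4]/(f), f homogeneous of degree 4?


e(R)=deg(f)=4, dim(R)=4-1=3
e*dim=4*3=12


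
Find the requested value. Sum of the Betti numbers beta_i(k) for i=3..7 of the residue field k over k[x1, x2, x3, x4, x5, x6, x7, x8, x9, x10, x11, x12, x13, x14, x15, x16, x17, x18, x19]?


Koszul resolution: beta_i(k)=C(n,i), n=19
C(19,3)=969, C(19,4)=3876, C(19,5)=11628, C(19,6)=27132, C(19,7)=50388
Sum=93993


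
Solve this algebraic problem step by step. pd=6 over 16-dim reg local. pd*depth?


pd+depth=16
depth=16-6=10
pd*depth=6*10=60


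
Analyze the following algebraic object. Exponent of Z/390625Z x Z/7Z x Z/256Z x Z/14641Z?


Exponent = lcm of the cyclic orders; pairwise coprime => product.
5^8*7^1*2^8*11^4=390625*7*256*14641=10248700000000


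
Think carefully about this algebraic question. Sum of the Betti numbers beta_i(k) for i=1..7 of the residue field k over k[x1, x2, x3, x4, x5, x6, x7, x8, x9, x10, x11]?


Koszul resolution: beta_i(k)=C(n,i), n=11
C(11,1)=11, C(11,2)=55, C(11,3)=165, C(11,4)=330, C(11,5)=462, C(11,6)=462, C(11,7)=330
Sum=1815


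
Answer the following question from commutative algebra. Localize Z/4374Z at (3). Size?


3-primary part: 4374=3^7*2
Size=3^7=2187


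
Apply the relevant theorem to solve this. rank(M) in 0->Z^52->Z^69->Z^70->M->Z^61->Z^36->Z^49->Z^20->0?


Alt sum=0:
(-1)^0*52 + (-1)^1*69 + (-1)^2*70 + (-1)^3*? + (-1)^4*61 + (-1)^5*36 + (-1)^6*49 + (-1)^7*20=0
rank(M)=107


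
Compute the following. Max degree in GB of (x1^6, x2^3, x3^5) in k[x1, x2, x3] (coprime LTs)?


Pure powers, coprime LTs => already GB.
Degrees: 6, 3, 5
Max=6


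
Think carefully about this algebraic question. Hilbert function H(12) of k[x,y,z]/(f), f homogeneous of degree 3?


C(14,2)-C(11,2)=91-55=36


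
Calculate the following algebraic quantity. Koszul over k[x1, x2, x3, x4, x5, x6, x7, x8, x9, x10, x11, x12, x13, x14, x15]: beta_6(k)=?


C(n,i)=C(15,6)=5005


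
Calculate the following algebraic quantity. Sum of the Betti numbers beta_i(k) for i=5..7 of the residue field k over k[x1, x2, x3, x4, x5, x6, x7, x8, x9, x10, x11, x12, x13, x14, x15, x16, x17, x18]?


Koszul resolution: beta_i(k)=C(n,i), n=18
C(18,5)=8568, C(18,6)=18564, C(18,7)=31824
Sum=58956


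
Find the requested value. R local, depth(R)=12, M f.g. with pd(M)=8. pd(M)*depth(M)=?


pd+depth=12
depth=12-8=4
pd*depth=8*4=32


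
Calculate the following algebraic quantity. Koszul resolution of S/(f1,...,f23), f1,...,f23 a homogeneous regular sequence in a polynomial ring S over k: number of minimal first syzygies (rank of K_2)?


Regular sequence => Koszul complex is the minimal free resolution.
Syz_1 minimally generated by Koszul relations f_i*e_j - f_j*e_i (i<j): mu(Syz_1) = beta_2 = C(m,2) = m(m-1)/2
m=23
23*22/2 = 253


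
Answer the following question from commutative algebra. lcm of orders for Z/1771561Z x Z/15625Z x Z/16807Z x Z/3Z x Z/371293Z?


Exponent = lcm of the cyclic orders; pairwise coprime => product.
11^6*5^6*7^5*3^1*13^5=1771561*15625*16807*3*371293=518208286408828640625


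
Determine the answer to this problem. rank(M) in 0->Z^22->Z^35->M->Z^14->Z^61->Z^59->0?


Alt sum=0:
(-1)^0*22 + (-1)^1*35 + (-1)^2*? + (-1)^3*14 + (-1)^4*61 + (-1)^5*59=0
rank(M)=25


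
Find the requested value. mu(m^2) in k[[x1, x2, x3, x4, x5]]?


C(n+d-1,d)=C(6,2)=15


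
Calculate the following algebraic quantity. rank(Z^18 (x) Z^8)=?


rank(M(x)N) = rank(M)*rank(N)
18*8 = 144


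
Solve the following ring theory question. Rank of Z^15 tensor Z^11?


rank(M(x)N) = rank(M)*rank(N)
15*11 = 165


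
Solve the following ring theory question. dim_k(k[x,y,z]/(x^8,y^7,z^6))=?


Basis: x^iy^jz^k, i<8,j<7,k<6
8*7*6=336


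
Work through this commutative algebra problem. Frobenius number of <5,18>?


gcd(5,18)=1 => F=ab-a-b=5*18-5-18=90-23=67


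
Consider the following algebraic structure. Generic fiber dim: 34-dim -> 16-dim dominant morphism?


dim(fiber)=dim(X)-dim(Y)=34-16=18


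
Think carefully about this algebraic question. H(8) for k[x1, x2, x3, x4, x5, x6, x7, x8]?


C(d+n-1,n-1)=C(15,7)=6435


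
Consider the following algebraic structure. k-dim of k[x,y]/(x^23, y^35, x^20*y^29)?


k[x,y]/I, I = (x^23, y^35, x^20*y^29)
Rect: 23x35=805. Corner: (23-20)x(35-29)=18.
dim = 805-18 = 787


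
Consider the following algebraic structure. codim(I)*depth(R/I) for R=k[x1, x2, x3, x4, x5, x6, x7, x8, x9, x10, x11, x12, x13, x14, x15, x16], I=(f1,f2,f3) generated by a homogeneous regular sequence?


codim=3, depth=dim(R/I)=16-3=13
Product=3*13=39


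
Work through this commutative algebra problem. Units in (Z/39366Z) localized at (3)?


Local ring = Z/19683Z.
phi(19683) = 3^8*(3-1) = 13122


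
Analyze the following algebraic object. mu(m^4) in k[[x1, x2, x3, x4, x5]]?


C(n+d-1,d)=C(8,4)=70


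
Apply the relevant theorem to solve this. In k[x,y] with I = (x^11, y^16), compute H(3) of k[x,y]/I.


k[x,y], I = (x^11, y^16), d = 3
Need i < 11 and d-i < 16.
Range: 0 <= i <= 3.
H(3) = 4


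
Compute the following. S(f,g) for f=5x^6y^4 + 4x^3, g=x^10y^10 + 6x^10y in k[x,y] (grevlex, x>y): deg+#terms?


LT(f)=5x^6y^4, LT(g)=x^10y^10
lcm(LM)=x^10y^10
S(f,g) (scaled by 5 to clear denominators) = x^4y^6*f - 5*g = 4x^7y^6 - 30x^10y
2 terms, deg 13.
13+2=15


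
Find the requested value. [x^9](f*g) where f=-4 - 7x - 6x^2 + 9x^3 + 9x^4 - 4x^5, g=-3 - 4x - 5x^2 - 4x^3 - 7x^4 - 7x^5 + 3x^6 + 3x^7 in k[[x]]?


[x^9] = sum a_i*b_j, i+j=9
  -6*3=-18
  9*3=27
  9*-7=-63
  -4*-7=28
Sum=-26


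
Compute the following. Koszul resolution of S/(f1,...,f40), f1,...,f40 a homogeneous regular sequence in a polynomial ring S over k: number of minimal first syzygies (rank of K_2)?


Regular sequence => Koszul complex is the minimal free resolution.
Syz_1 minimally generated by Koszul relations f_i*e_j - f_j*e_i (i<j): mu(Syz_1) = beta_2 = C(m,2) = m(m-1)/2
m=40
40*39/2 = 780


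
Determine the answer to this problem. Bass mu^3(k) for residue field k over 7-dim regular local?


C(n,i)=C(7,3)=35


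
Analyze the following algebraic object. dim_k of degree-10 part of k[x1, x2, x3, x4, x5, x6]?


C(d+n-1,n-1)=C(15,5)=3003


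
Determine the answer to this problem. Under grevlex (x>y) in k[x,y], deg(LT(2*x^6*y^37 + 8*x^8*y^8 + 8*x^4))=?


LT: 2*x^6*y^37
deg_x=6, deg_y=37
Total=6+37=43


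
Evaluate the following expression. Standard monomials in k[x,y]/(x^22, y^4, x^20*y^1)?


k[x,y]/I, I = (x^22, y^4, x^20*y^1)
Rect: 22x4=88. Corner: (22-20)x(4-1)=6.
dim = 88-6 = 82


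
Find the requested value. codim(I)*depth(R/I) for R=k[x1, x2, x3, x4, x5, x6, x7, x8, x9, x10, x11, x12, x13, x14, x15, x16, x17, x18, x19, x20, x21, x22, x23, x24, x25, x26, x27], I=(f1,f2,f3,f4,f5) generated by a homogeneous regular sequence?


codim=5, depth=dim(R/I)=27-5=22
Product=5*22=110


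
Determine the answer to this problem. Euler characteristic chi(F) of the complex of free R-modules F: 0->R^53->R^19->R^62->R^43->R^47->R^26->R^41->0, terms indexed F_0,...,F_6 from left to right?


chi = sum (-1)^i * rank:
(-1)^0*53=53
(-1)^1*19=-19
(-1)^2*62=62
(-1)^3*43=-43
(-1)^4*47=47
(-1)^5*26=-26
(-1)^6*41=41
chi=115


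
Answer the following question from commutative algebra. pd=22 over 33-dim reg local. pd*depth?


pd+depth=33
depth=33-22=11
pd*depth=22*11=242


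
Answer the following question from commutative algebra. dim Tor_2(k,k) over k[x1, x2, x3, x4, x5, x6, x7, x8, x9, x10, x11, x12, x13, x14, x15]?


Koszul: C(n,i)=C(15,2)=105


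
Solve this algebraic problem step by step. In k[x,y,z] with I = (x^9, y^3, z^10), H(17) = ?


Need i<9, j<3, k<10 with i+j+k=17.
For each i, j ranges over max(0,17-i-9)..min(2,17-i):
  i=0: j in [8,2] -> 0
  i=1: j in [7,2] -> 0
  i=2: j in [6,2] -> 0
  i=3: j in [5,2] -> 0
  i=4: j in [4,2] -> 0
  i=5: j in [3,2] -> 0
  i=6: j in [2,2] -> 1
  i=7: j in [1,2] -> 2
  i=8: j in [0,2] -> 3
H(17) = 0+0+0+0+0+0+1+2+3 = 6


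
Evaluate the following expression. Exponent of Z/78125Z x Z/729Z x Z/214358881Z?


Exponent = lcm of the cyclic orders; pairwise coprime => product.
5^7*3^6*11^8=78125*729*214358881=12208408144453125


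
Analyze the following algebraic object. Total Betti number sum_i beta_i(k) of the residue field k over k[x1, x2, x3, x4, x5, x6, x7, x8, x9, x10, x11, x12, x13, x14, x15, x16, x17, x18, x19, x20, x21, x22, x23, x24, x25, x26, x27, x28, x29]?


Koszul resolution: beta_i(k)=C(n,i), n=29
sum_i C(29,i) = 2^29 = 536870912


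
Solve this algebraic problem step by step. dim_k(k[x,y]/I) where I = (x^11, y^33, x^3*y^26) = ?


k[x,y]/I, I = (x^11, y^33, x^3*y^26)
Rect: 11x33=363. Corner: (11-3)x(33-26)=56.
dim = 363-56 = 307


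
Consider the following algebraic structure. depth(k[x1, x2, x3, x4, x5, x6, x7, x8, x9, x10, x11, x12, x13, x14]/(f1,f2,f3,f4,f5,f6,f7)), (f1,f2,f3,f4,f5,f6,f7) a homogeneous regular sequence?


depth(R)=14
depth(R/I)=14-7=7


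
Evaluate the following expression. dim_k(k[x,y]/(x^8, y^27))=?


Basis: x^i*y^j, i<8, j<27
8*27=216


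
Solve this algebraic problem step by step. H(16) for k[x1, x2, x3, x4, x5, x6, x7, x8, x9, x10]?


C(d+n-1,n-1)=C(25,9)=2042975


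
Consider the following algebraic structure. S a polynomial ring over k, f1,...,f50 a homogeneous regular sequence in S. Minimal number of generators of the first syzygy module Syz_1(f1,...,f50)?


Regular sequence => Koszul complex is the minimal free resolution.
Syz_1 minimally generated by Koszul relations f_i*e_j - f_j*e_i (i<j): mu(Syz_1) = beta_2 = C(m,2) = m(m-1)/2
m=50
50*49/2 = 1225
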